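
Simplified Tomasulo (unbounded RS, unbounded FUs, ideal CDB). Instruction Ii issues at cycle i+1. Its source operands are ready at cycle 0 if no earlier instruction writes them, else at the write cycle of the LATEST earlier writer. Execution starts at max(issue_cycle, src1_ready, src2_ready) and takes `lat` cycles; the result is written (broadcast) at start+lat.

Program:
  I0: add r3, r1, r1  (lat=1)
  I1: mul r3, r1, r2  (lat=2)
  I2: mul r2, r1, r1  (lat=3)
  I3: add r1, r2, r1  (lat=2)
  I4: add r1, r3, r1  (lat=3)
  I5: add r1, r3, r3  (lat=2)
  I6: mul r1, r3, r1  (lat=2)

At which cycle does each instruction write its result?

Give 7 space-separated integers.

I0 add r3: issue@1 deps=(None,None) exec_start@1 write@2
I1 mul r3: issue@2 deps=(None,None) exec_start@2 write@4
I2 mul r2: issue@3 deps=(None,None) exec_start@3 write@6
I3 add r1: issue@4 deps=(2,None) exec_start@6 write@8
I4 add r1: issue@5 deps=(1,3) exec_start@8 write@11
I5 add r1: issue@6 deps=(1,1) exec_start@6 write@8
I6 mul r1: issue@7 deps=(1,5) exec_start@8 write@10

Answer: 2 4 6 8 11 8 10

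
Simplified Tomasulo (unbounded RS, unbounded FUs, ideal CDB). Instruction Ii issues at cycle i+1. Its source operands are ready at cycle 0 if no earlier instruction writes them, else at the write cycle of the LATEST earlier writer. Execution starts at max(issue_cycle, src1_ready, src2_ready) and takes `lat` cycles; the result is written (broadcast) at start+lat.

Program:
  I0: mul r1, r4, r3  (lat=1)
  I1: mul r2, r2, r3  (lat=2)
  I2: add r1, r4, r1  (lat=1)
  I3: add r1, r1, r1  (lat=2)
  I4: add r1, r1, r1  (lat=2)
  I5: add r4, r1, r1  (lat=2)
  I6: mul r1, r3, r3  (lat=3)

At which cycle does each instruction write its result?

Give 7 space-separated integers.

I0 mul r1: issue@1 deps=(None,None) exec_start@1 write@2
I1 mul r2: issue@2 deps=(None,None) exec_start@2 write@4
I2 add r1: issue@3 deps=(None,0) exec_start@3 write@4
I3 add r1: issue@4 deps=(2,2) exec_start@4 write@6
I4 add r1: issue@5 deps=(3,3) exec_start@6 write@8
I5 add r4: issue@6 deps=(4,4) exec_start@8 write@10
I6 mul r1: issue@7 deps=(None,None) exec_start@7 write@10

Answer: 2 4 4 6 8 10 10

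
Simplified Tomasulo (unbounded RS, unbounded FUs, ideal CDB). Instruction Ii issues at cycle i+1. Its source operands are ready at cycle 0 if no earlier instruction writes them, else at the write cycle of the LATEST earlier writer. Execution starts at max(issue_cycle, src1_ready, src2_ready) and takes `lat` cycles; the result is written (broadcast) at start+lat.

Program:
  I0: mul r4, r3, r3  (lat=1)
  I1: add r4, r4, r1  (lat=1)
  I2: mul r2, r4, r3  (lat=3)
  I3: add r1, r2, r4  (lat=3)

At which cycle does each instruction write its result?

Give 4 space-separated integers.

I0 mul r4: issue@1 deps=(None,None) exec_start@1 write@2
I1 add r4: issue@2 deps=(0,None) exec_start@2 write@3
I2 mul r2: issue@3 deps=(1,None) exec_start@3 write@6
I3 add r1: issue@4 deps=(2,1) exec_start@6 write@9

Answer: 2 3 6 9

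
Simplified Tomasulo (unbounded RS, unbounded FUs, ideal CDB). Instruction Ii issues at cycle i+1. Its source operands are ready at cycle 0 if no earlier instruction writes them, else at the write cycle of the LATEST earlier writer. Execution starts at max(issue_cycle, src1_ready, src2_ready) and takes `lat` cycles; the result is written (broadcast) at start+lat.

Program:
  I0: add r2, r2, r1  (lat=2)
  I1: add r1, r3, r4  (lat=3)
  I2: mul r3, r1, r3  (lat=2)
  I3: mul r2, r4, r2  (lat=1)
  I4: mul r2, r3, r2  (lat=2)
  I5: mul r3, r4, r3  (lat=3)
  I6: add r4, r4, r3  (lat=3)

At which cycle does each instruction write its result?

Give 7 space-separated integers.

Answer: 3 5 7 5 9 10 13

Derivation:
I0 add r2: issue@1 deps=(None,None) exec_start@1 write@3
I1 add r1: issue@2 deps=(None,None) exec_start@2 write@5
I2 mul r3: issue@3 deps=(1,None) exec_start@5 write@7
I3 mul r2: issue@4 deps=(None,0) exec_start@4 write@5
I4 mul r2: issue@5 deps=(2,3) exec_start@7 write@9
I5 mul r3: issue@6 deps=(None,2) exec_start@7 write@10
I6 add r4: issue@7 deps=(None,5) exec_start@10 write@13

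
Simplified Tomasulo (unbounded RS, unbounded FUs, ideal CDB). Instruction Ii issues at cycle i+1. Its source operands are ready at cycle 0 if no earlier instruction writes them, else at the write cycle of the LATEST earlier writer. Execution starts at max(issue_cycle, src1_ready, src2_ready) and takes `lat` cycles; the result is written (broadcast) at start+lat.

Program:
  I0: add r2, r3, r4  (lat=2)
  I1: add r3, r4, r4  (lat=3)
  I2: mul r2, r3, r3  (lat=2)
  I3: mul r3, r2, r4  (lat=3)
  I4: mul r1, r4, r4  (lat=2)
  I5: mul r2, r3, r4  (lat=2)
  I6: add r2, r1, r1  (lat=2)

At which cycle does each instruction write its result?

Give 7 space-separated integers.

I0 add r2: issue@1 deps=(None,None) exec_start@1 write@3
I1 add r3: issue@2 deps=(None,None) exec_start@2 write@5
I2 mul r2: issue@3 deps=(1,1) exec_start@5 write@7
I3 mul r3: issue@4 deps=(2,None) exec_start@7 write@10
I4 mul r1: issue@5 deps=(None,None) exec_start@5 write@7
I5 mul r2: issue@6 deps=(3,None) exec_start@10 write@12
I6 add r2: issue@7 deps=(4,4) exec_start@7 write@9

Answer: 3 5 7 10 7 12 9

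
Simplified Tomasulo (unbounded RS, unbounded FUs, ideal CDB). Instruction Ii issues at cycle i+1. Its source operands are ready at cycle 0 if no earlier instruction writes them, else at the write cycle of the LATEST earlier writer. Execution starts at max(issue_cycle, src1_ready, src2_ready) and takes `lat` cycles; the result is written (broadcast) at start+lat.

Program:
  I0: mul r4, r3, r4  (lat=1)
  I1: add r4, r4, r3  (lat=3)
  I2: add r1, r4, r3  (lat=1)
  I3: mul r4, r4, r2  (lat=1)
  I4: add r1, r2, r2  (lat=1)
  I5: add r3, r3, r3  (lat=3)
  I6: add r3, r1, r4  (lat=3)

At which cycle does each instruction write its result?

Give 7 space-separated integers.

I0 mul r4: issue@1 deps=(None,None) exec_start@1 write@2
I1 add r4: issue@2 deps=(0,None) exec_start@2 write@5
I2 add r1: issue@3 deps=(1,None) exec_start@5 write@6
I3 mul r4: issue@4 deps=(1,None) exec_start@5 write@6
I4 add r1: issue@5 deps=(None,None) exec_start@5 write@6
I5 add r3: issue@6 deps=(None,None) exec_start@6 write@9
I6 add r3: issue@7 deps=(4,3) exec_start@7 write@10

Answer: 2 5 6 6 6 9 10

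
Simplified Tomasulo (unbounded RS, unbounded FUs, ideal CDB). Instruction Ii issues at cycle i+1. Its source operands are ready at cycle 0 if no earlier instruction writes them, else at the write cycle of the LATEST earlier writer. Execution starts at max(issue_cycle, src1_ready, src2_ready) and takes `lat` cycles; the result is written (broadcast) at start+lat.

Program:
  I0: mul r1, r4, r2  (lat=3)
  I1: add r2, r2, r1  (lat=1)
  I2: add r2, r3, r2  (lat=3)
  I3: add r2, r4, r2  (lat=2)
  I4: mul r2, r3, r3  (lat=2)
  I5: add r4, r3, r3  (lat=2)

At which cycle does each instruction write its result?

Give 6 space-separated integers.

I0 mul r1: issue@1 deps=(None,None) exec_start@1 write@4
I1 add r2: issue@2 deps=(None,0) exec_start@4 write@5
I2 add r2: issue@3 deps=(None,1) exec_start@5 write@8
I3 add r2: issue@4 deps=(None,2) exec_start@8 write@10
I4 mul r2: issue@5 deps=(None,None) exec_start@5 write@7
I5 add r4: issue@6 deps=(None,None) exec_start@6 write@8

Answer: 4 5 8 10 7 8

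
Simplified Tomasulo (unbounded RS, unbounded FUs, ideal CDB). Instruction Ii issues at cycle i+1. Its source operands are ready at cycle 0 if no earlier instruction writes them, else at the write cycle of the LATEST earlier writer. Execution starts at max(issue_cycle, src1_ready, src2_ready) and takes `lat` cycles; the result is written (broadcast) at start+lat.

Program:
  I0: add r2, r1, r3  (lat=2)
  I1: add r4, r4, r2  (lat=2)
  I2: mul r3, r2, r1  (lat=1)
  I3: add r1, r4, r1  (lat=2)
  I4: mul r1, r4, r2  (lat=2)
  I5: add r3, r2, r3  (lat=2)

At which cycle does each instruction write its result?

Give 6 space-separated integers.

I0 add r2: issue@1 deps=(None,None) exec_start@1 write@3
I1 add r4: issue@2 deps=(None,0) exec_start@3 write@5
I2 mul r3: issue@3 deps=(0,None) exec_start@3 write@4
I3 add r1: issue@4 deps=(1,None) exec_start@5 write@7
I4 mul r1: issue@5 deps=(1,0) exec_start@5 write@7
I5 add r3: issue@6 deps=(0,2) exec_start@6 write@8

Answer: 3 5 4 7 7 8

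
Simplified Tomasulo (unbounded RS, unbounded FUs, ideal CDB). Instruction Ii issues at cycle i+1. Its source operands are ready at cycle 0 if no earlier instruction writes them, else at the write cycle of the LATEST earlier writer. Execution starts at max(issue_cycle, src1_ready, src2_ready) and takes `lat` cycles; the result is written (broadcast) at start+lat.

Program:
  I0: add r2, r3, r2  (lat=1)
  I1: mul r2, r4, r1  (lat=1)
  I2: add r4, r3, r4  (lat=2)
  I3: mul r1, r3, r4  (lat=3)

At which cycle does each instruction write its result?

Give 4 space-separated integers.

I0 add r2: issue@1 deps=(None,None) exec_start@1 write@2
I1 mul r2: issue@2 deps=(None,None) exec_start@2 write@3
I2 add r4: issue@3 deps=(None,None) exec_start@3 write@5
I3 mul r1: issue@4 deps=(None,2) exec_start@5 write@8

Answer: 2 3 5 8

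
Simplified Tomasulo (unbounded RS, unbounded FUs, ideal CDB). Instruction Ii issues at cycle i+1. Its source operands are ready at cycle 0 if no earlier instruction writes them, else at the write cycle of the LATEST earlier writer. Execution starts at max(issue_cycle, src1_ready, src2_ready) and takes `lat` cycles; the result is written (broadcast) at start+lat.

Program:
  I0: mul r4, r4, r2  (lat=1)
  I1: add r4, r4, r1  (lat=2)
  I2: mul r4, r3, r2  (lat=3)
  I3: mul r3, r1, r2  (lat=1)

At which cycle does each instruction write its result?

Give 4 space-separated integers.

I0 mul r4: issue@1 deps=(None,None) exec_start@1 write@2
I1 add r4: issue@2 deps=(0,None) exec_start@2 write@4
I2 mul r4: issue@3 deps=(None,None) exec_start@3 write@6
I3 mul r3: issue@4 deps=(None,None) exec_start@4 write@5

Answer: 2 4 6 5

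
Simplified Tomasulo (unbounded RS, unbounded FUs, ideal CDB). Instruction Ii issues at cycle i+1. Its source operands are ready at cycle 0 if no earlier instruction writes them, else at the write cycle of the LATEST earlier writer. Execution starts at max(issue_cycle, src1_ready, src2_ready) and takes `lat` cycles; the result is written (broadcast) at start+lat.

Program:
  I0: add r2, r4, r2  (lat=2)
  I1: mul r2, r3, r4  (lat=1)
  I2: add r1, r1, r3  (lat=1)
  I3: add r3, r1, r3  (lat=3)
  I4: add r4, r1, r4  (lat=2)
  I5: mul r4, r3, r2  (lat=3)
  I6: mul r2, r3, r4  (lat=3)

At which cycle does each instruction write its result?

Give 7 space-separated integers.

I0 add r2: issue@1 deps=(None,None) exec_start@1 write@3
I1 mul r2: issue@2 deps=(None,None) exec_start@2 write@3
I2 add r1: issue@3 deps=(None,None) exec_start@3 write@4
I3 add r3: issue@4 deps=(2,None) exec_start@4 write@7
I4 add r4: issue@5 deps=(2,None) exec_start@5 write@7
I5 mul r4: issue@6 deps=(3,1) exec_start@7 write@10
I6 mul r2: issue@7 deps=(3,5) exec_start@10 write@13

Answer: 3 3 4 7 7 10 13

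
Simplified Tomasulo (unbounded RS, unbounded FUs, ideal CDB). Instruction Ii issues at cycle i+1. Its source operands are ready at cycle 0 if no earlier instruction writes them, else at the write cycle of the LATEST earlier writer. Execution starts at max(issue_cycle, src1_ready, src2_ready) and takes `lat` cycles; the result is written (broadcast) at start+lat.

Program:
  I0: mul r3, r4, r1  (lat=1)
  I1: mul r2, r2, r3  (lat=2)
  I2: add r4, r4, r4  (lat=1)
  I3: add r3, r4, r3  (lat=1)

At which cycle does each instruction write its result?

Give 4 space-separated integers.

I0 mul r3: issue@1 deps=(None,None) exec_start@1 write@2
I1 mul r2: issue@2 deps=(None,0) exec_start@2 write@4
I2 add r4: issue@3 deps=(None,None) exec_start@3 write@4
I3 add r3: issue@4 deps=(2,0) exec_start@4 write@5

Answer: 2 4 4 5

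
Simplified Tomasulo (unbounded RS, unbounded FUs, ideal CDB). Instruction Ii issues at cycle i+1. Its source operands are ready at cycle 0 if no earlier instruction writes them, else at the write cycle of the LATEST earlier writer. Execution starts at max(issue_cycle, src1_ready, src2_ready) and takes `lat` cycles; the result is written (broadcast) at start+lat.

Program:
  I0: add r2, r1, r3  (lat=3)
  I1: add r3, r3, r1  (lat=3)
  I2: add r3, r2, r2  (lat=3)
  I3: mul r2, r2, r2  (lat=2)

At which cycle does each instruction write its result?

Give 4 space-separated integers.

I0 add r2: issue@1 deps=(None,None) exec_start@1 write@4
I1 add r3: issue@2 deps=(None,None) exec_start@2 write@5
I2 add r3: issue@3 deps=(0,0) exec_start@4 write@7
I3 mul r2: issue@4 deps=(0,0) exec_start@4 write@6

Answer: 4 5 7 6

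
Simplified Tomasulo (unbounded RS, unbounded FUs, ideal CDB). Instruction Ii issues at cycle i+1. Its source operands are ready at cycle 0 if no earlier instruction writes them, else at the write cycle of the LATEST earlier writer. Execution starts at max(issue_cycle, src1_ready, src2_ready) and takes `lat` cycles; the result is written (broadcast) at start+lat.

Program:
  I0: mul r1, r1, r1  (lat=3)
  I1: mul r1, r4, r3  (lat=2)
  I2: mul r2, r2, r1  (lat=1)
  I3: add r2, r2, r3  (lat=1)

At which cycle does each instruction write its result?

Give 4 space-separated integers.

I0 mul r1: issue@1 deps=(None,None) exec_start@1 write@4
I1 mul r1: issue@2 deps=(None,None) exec_start@2 write@4
I2 mul r2: issue@3 deps=(None,1) exec_start@4 write@5
I3 add r2: issue@4 deps=(2,None) exec_start@5 write@6

Answer: 4 4 5 6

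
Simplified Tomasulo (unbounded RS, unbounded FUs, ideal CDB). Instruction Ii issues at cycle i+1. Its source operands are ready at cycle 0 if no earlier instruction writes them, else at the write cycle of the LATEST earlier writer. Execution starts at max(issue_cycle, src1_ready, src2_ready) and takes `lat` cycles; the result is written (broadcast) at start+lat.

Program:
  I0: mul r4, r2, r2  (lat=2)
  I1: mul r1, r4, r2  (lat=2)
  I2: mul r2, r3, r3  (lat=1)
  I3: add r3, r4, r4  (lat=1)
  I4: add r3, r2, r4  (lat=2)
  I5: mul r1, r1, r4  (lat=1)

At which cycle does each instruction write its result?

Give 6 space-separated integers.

I0 mul r4: issue@1 deps=(None,None) exec_start@1 write@3
I1 mul r1: issue@2 deps=(0,None) exec_start@3 write@5
I2 mul r2: issue@3 deps=(None,None) exec_start@3 write@4
I3 add r3: issue@4 deps=(0,0) exec_start@4 write@5
I4 add r3: issue@5 deps=(2,0) exec_start@5 write@7
I5 mul r1: issue@6 deps=(1,0) exec_start@6 write@7

Answer: 3 5 4 5 7 7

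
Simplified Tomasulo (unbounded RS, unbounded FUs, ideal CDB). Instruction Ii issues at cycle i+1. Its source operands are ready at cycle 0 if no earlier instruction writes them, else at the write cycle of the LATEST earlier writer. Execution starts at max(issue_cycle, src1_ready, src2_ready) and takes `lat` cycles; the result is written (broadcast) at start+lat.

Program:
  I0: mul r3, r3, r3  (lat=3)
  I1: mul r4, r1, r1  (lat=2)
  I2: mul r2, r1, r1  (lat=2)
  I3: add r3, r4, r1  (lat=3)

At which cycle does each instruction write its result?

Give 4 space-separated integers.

Answer: 4 4 5 7

Derivation:
I0 mul r3: issue@1 deps=(None,None) exec_start@1 write@4
I1 mul r4: issue@2 deps=(None,None) exec_start@2 write@4
I2 mul r2: issue@3 deps=(None,None) exec_start@3 write@5
I3 add r3: issue@4 deps=(1,None) exec_start@4 write@7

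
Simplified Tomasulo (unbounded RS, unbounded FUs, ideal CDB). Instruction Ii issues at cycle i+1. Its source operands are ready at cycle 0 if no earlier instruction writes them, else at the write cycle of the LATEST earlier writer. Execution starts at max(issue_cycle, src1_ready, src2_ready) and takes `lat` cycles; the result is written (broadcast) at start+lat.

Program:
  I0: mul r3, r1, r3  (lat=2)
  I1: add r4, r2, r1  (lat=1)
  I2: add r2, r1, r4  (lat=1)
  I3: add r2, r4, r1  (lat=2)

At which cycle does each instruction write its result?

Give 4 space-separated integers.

Answer: 3 3 4 6

Derivation:
I0 mul r3: issue@1 deps=(None,None) exec_start@1 write@3
I1 add r4: issue@2 deps=(None,None) exec_start@2 write@3
I2 add r2: issue@3 deps=(None,1) exec_start@3 write@4
I3 add r2: issue@4 deps=(1,None) exec_start@4 write@6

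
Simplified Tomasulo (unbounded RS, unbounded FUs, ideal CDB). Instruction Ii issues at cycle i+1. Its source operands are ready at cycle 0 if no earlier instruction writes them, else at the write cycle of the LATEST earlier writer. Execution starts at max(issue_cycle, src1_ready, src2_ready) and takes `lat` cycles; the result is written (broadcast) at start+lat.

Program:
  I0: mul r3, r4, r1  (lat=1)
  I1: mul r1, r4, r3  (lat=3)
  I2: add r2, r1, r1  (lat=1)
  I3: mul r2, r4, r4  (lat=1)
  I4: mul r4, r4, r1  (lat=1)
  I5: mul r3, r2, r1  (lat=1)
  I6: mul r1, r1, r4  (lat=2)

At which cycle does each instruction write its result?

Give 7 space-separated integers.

I0 mul r3: issue@1 deps=(None,None) exec_start@1 write@2
I1 mul r1: issue@2 deps=(None,0) exec_start@2 write@5
I2 add r2: issue@3 deps=(1,1) exec_start@5 write@6
I3 mul r2: issue@4 deps=(None,None) exec_start@4 write@5
I4 mul r4: issue@5 deps=(None,1) exec_start@5 write@6
I5 mul r3: issue@6 deps=(3,1) exec_start@6 write@7
I6 mul r1: issue@7 deps=(1,4) exec_start@7 write@9

Answer: 2 5 6 5 6 7 9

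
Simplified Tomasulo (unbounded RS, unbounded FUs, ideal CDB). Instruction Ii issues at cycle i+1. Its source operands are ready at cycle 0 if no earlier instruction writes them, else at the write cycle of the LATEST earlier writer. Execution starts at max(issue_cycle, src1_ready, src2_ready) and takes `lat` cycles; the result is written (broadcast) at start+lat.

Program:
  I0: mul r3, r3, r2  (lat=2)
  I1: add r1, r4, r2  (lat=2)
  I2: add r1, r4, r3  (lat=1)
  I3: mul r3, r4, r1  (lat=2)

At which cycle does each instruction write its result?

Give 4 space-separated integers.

I0 mul r3: issue@1 deps=(None,None) exec_start@1 write@3
I1 add r1: issue@2 deps=(None,None) exec_start@2 write@4
I2 add r1: issue@3 deps=(None,0) exec_start@3 write@4
I3 mul r3: issue@4 deps=(None,2) exec_start@4 write@6

Answer: 3 4 4 6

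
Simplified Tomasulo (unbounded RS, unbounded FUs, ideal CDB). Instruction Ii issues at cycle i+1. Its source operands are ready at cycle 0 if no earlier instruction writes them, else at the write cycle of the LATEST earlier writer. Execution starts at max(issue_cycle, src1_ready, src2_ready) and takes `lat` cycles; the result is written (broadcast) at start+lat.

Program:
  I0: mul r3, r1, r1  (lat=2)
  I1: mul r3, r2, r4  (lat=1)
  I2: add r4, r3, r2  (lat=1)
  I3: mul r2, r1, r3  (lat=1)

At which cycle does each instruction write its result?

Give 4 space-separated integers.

Answer: 3 3 4 5

Derivation:
I0 mul r3: issue@1 deps=(None,None) exec_start@1 write@3
I1 mul r3: issue@2 deps=(None,None) exec_start@2 write@3
I2 add r4: issue@3 deps=(1,None) exec_start@3 write@4
I3 mul r2: issue@4 deps=(None,1) exec_start@4 write@5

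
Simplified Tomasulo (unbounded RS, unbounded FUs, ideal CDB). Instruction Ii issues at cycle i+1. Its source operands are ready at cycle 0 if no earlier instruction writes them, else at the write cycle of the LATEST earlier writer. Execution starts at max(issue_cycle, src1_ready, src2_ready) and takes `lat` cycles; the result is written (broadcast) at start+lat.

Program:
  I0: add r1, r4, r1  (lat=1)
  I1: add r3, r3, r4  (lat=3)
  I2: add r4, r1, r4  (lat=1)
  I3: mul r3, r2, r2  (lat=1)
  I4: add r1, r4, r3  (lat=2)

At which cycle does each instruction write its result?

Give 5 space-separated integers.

I0 add r1: issue@1 deps=(None,None) exec_start@1 write@2
I1 add r3: issue@2 deps=(None,None) exec_start@2 write@5
I2 add r4: issue@3 deps=(0,None) exec_start@3 write@4
I3 mul r3: issue@4 deps=(None,None) exec_start@4 write@5
I4 add r1: issue@5 deps=(2,3) exec_start@5 write@7

Answer: 2 5 4 5 7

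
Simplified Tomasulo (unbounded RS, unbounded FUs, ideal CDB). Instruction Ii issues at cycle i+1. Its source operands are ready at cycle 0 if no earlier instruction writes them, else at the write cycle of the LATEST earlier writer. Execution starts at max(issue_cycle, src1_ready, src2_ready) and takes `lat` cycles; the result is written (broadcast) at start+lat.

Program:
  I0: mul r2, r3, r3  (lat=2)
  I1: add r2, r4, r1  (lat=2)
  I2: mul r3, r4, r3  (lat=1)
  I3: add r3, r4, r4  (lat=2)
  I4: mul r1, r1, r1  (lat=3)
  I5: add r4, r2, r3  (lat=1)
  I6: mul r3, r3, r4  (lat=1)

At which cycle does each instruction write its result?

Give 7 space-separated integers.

Answer: 3 4 4 6 8 7 8

Derivation:
I0 mul r2: issue@1 deps=(None,None) exec_start@1 write@3
I1 add r2: issue@2 deps=(None,None) exec_start@2 write@4
I2 mul r3: issue@3 deps=(None,None) exec_start@3 write@4
I3 add r3: issue@4 deps=(None,None) exec_start@4 write@6
I4 mul r1: issue@5 deps=(None,None) exec_start@5 write@8
I5 add r4: issue@6 deps=(1,3) exec_start@6 write@7
I6 mul r3: issue@7 deps=(3,5) exec_start@7 write@8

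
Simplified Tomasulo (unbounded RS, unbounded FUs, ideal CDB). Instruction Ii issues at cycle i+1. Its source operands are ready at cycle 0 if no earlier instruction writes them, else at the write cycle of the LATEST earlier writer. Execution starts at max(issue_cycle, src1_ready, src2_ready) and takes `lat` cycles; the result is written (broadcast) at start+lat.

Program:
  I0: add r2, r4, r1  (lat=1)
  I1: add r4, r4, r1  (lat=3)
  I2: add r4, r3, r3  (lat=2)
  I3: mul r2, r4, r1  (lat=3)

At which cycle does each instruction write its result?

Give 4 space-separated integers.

I0 add r2: issue@1 deps=(None,None) exec_start@1 write@2
I1 add r4: issue@2 deps=(None,None) exec_start@2 write@5
I2 add r4: issue@3 deps=(None,None) exec_start@3 write@5
I3 mul r2: issue@4 deps=(2,None) exec_start@5 write@8

Answer: 2 5 5 8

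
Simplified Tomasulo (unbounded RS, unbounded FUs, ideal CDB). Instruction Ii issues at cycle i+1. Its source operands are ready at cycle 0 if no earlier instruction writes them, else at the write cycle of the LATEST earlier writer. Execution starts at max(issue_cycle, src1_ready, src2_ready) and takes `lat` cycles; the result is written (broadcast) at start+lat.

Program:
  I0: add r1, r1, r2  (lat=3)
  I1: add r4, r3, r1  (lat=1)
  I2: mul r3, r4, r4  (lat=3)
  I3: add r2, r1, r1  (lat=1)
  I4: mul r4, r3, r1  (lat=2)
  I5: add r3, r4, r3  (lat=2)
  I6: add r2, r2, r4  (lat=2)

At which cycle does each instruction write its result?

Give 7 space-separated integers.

I0 add r1: issue@1 deps=(None,None) exec_start@1 write@4
I1 add r4: issue@2 deps=(None,0) exec_start@4 write@5
I2 mul r3: issue@3 deps=(1,1) exec_start@5 write@8
I3 add r2: issue@4 deps=(0,0) exec_start@4 write@5
I4 mul r4: issue@5 deps=(2,0) exec_start@8 write@10
I5 add r3: issue@6 deps=(4,2) exec_start@10 write@12
I6 add r2: issue@7 deps=(3,4) exec_start@10 write@12

Answer: 4 5 8 5 10 12 12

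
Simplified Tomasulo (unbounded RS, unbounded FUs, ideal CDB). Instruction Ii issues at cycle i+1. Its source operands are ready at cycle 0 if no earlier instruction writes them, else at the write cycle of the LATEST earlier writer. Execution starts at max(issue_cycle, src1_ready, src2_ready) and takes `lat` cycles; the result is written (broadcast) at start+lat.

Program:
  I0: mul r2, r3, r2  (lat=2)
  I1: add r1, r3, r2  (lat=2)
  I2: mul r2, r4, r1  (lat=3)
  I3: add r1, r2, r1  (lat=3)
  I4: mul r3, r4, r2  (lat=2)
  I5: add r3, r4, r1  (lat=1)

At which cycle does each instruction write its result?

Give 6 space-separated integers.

I0 mul r2: issue@1 deps=(None,None) exec_start@1 write@3
I1 add r1: issue@2 deps=(None,0) exec_start@3 write@5
I2 mul r2: issue@3 deps=(None,1) exec_start@5 write@8
I3 add r1: issue@4 deps=(2,1) exec_start@8 write@11
I4 mul r3: issue@5 deps=(None,2) exec_start@8 write@10
I5 add r3: issue@6 deps=(None,3) exec_start@11 write@12

Answer: 3 5 8 11 10 12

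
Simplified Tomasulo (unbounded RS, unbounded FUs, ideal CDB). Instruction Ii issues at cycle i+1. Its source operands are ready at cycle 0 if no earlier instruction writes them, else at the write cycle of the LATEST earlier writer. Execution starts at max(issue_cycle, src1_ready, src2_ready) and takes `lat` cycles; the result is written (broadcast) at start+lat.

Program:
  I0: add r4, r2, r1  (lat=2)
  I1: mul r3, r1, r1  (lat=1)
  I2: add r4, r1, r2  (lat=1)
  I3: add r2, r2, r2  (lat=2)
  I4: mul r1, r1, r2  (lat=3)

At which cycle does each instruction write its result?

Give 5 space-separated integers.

I0 add r4: issue@1 deps=(None,None) exec_start@1 write@3
I1 mul r3: issue@2 deps=(None,None) exec_start@2 write@3
I2 add r4: issue@3 deps=(None,None) exec_start@3 write@4
I3 add r2: issue@4 deps=(None,None) exec_start@4 write@6
I4 mul r1: issue@5 deps=(None,3) exec_start@6 write@9

Answer: 3 3 4 6 9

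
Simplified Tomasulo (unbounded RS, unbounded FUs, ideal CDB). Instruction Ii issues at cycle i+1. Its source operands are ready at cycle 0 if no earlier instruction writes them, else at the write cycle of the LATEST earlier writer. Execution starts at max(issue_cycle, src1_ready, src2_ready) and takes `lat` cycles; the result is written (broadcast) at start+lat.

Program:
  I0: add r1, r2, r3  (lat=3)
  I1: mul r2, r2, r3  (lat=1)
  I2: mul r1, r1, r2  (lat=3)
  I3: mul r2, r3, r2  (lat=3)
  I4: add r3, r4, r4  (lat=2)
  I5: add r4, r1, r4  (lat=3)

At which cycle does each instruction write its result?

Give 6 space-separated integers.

I0 add r1: issue@1 deps=(None,None) exec_start@1 write@4
I1 mul r2: issue@2 deps=(None,None) exec_start@2 write@3
I2 mul r1: issue@3 deps=(0,1) exec_start@4 write@7
I3 mul r2: issue@4 deps=(None,1) exec_start@4 write@7
I4 add r3: issue@5 deps=(None,None) exec_start@5 write@7
I5 add r4: issue@6 deps=(2,None) exec_start@7 write@10

Answer: 4 3 7 7 7 10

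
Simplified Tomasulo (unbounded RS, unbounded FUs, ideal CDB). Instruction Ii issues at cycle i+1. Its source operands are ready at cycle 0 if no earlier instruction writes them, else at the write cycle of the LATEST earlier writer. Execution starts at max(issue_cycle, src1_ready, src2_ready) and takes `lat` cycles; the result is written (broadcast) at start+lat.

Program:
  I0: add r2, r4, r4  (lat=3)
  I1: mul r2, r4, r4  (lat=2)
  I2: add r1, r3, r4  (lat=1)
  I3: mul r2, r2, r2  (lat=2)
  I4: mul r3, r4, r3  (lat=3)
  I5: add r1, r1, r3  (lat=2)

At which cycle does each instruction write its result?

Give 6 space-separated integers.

Answer: 4 4 4 6 8 10

Derivation:
I0 add r2: issue@1 deps=(None,None) exec_start@1 write@4
I1 mul r2: issue@2 deps=(None,None) exec_start@2 write@4
I2 add r1: issue@3 deps=(None,None) exec_start@3 write@4
I3 mul r2: issue@4 deps=(1,1) exec_start@4 write@6
I4 mul r3: issue@5 deps=(None,None) exec_start@5 write@8
I5 add r1: issue@6 deps=(2,4) exec_start@8 write@10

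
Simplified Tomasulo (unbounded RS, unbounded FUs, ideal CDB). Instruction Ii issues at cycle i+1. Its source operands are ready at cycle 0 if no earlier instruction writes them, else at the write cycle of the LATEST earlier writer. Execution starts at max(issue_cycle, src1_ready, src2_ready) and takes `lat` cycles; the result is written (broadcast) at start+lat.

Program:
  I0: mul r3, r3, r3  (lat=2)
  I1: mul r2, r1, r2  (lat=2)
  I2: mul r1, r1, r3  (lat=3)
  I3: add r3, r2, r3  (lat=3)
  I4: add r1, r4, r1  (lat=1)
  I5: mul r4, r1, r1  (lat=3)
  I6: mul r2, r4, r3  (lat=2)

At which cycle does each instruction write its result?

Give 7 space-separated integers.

I0 mul r3: issue@1 deps=(None,None) exec_start@1 write@3
I1 mul r2: issue@2 deps=(None,None) exec_start@2 write@4
I2 mul r1: issue@3 deps=(None,0) exec_start@3 write@6
I3 add r3: issue@4 deps=(1,0) exec_start@4 write@7
I4 add r1: issue@5 deps=(None,2) exec_start@6 write@7
I5 mul r4: issue@6 deps=(4,4) exec_start@7 write@10
I6 mul r2: issue@7 deps=(5,3) exec_start@10 write@12

Answer: 3 4 6 7 7 10 12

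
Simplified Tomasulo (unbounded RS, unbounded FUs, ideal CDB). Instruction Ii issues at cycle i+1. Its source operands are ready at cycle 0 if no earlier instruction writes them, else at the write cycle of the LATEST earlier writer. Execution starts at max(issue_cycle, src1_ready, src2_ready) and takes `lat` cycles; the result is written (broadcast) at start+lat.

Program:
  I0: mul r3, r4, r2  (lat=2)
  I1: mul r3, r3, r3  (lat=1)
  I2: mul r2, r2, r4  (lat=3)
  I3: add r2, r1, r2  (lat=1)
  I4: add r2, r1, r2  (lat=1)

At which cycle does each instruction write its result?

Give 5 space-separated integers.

I0 mul r3: issue@1 deps=(None,None) exec_start@1 write@3
I1 mul r3: issue@2 deps=(0,0) exec_start@3 write@4
I2 mul r2: issue@3 deps=(None,None) exec_start@3 write@6
I3 add r2: issue@4 deps=(None,2) exec_start@6 write@7
I4 add r2: issue@5 deps=(None,3) exec_start@7 write@8

Answer: 3 4 6 7 8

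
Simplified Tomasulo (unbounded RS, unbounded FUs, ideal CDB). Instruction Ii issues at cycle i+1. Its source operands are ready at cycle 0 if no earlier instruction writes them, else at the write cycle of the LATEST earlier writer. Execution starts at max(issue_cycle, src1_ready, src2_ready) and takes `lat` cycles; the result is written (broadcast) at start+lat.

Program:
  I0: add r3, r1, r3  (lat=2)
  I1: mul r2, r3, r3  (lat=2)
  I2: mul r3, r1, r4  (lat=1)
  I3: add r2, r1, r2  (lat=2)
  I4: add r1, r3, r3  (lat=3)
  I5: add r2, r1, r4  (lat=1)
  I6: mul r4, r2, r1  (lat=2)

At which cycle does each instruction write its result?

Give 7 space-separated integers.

Answer: 3 5 4 7 8 9 11

Derivation:
I0 add r3: issue@1 deps=(None,None) exec_start@1 write@3
I1 mul r2: issue@2 deps=(0,0) exec_start@3 write@5
I2 mul r3: issue@3 deps=(None,None) exec_start@3 write@4
I3 add r2: issue@4 deps=(None,1) exec_start@5 write@7
I4 add r1: issue@5 deps=(2,2) exec_start@5 write@8
I5 add r2: issue@6 deps=(4,None) exec_start@8 write@9
I6 mul r4: issue@7 deps=(5,4) exec_start@9 write@11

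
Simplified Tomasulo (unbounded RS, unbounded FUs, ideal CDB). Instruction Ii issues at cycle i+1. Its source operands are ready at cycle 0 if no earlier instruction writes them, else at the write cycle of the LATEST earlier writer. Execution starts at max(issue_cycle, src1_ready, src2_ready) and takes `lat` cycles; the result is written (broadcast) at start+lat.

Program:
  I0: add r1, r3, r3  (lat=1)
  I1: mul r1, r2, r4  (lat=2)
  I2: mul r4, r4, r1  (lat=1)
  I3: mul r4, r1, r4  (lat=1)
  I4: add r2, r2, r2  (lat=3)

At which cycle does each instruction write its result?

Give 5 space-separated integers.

I0 add r1: issue@1 deps=(None,None) exec_start@1 write@2
I1 mul r1: issue@2 deps=(None,None) exec_start@2 write@4
I2 mul r4: issue@3 deps=(None,1) exec_start@4 write@5
I3 mul r4: issue@4 deps=(1,2) exec_start@5 write@6
I4 add r2: issue@5 deps=(None,None) exec_start@5 write@8

Answer: 2 4 5 6 8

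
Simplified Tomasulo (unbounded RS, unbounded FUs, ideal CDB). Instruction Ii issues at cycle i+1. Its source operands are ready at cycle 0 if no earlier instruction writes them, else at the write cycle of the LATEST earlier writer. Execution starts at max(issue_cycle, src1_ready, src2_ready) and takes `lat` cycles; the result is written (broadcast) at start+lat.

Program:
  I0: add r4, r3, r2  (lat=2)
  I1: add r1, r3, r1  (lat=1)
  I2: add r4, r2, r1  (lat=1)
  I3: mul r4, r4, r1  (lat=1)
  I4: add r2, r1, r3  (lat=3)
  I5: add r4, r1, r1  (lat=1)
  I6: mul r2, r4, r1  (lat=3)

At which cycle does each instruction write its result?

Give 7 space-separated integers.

Answer: 3 3 4 5 8 7 10

Derivation:
I0 add r4: issue@1 deps=(None,None) exec_start@1 write@3
I1 add r1: issue@2 deps=(None,None) exec_start@2 write@3
I2 add r4: issue@3 deps=(None,1) exec_start@3 write@4
I3 mul r4: issue@4 deps=(2,1) exec_start@4 write@5
I4 add r2: issue@5 deps=(1,None) exec_start@5 write@8
I5 add r4: issue@6 deps=(1,1) exec_start@6 write@7
I6 mul r2: issue@7 deps=(5,1) exec_start@7 write@10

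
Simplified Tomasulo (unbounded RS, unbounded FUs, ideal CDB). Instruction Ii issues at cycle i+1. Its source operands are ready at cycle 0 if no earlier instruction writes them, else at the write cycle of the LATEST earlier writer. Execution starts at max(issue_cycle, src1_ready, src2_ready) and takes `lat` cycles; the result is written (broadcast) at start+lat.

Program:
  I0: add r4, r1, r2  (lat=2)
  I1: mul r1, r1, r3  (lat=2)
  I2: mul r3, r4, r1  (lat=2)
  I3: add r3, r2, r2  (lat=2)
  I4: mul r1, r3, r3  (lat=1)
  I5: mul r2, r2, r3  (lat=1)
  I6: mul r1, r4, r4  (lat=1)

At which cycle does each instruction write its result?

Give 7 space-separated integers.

Answer: 3 4 6 6 7 7 8

Derivation:
I0 add r4: issue@1 deps=(None,None) exec_start@1 write@3
I1 mul r1: issue@2 deps=(None,None) exec_start@2 write@4
I2 mul r3: issue@3 deps=(0,1) exec_start@4 write@6
I3 add r3: issue@4 deps=(None,None) exec_start@4 write@6
I4 mul r1: issue@5 deps=(3,3) exec_start@6 write@7
I5 mul r2: issue@6 deps=(None,3) exec_start@6 write@7
I6 mul r1: issue@7 deps=(0,0) exec_start@7 write@8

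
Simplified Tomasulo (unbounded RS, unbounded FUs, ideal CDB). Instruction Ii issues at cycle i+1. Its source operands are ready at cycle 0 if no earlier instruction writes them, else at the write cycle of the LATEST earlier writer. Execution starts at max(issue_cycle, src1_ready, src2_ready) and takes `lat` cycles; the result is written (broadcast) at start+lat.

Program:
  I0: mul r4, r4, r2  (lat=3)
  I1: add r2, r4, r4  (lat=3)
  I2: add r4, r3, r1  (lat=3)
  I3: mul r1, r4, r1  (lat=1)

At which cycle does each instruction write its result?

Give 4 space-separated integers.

I0 mul r4: issue@1 deps=(None,None) exec_start@1 write@4
I1 add r2: issue@2 deps=(0,0) exec_start@4 write@7
I2 add r4: issue@3 deps=(None,None) exec_start@3 write@6
I3 mul r1: issue@4 deps=(2,None) exec_start@6 write@7

Answer: 4 7 6 7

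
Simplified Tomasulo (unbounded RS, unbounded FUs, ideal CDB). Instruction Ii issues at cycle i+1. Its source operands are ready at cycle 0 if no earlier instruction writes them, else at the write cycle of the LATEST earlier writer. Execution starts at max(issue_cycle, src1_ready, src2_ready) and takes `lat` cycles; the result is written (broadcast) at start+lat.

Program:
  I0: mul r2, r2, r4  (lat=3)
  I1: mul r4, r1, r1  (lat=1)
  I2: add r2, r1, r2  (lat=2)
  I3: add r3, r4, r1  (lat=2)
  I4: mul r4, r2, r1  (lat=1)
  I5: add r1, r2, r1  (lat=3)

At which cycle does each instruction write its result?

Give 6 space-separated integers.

Answer: 4 3 6 6 7 9

Derivation:
I0 mul r2: issue@1 deps=(None,None) exec_start@1 write@4
I1 mul r4: issue@2 deps=(None,None) exec_start@2 write@3
I2 add r2: issue@3 deps=(None,0) exec_start@4 write@6
I3 add r3: issue@4 deps=(1,None) exec_start@4 write@6
I4 mul r4: issue@5 deps=(2,None) exec_start@6 write@7
I5 add r1: issue@6 deps=(2,None) exec_start@6 write@9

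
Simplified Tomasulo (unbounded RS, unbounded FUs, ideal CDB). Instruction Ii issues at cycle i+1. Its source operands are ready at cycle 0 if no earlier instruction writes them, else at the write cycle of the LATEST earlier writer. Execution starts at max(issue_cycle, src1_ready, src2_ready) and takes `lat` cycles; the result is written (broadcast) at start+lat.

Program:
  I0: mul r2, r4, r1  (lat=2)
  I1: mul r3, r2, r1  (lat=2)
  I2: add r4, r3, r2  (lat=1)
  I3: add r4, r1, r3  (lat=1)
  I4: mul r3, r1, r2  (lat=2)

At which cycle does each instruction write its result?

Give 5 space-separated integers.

I0 mul r2: issue@1 deps=(None,None) exec_start@1 write@3
I1 mul r3: issue@2 deps=(0,None) exec_start@3 write@5
I2 add r4: issue@3 deps=(1,0) exec_start@5 write@6
I3 add r4: issue@4 deps=(None,1) exec_start@5 write@6
I4 mul r3: issue@5 deps=(None,0) exec_start@5 write@7

Answer: 3 5 6 6 7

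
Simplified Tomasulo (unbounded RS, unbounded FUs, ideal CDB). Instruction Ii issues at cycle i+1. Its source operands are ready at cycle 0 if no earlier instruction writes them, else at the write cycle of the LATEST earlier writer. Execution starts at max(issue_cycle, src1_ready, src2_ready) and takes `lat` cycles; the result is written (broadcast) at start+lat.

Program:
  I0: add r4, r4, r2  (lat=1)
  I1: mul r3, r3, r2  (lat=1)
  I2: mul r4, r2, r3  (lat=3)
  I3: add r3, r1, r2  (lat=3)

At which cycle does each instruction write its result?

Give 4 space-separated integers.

Answer: 2 3 6 7

Derivation:
I0 add r4: issue@1 deps=(None,None) exec_start@1 write@2
I1 mul r3: issue@2 deps=(None,None) exec_start@2 write@3
I2 mul r4: issue@3 deps=(None,1) exec_start@3 write@6
I3 add r3: issue@4 deps=(None,None) exec_start@4 write@7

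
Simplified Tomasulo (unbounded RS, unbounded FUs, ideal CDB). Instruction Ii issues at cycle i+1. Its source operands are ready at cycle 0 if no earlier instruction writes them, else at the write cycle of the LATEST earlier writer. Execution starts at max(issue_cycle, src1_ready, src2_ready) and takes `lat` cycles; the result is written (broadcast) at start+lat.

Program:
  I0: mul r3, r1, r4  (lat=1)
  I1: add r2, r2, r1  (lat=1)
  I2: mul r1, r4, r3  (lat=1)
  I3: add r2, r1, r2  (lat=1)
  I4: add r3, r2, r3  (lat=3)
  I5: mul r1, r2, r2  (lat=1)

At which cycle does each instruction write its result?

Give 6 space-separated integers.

Answer: 2 3 4 5 8 7

Derivation:
I0 mul r3: issue@1 deps=(None,None) exec_start@1 write@2
I1 add r2: issue@2 deps=(None,None) exec_start@2 write@3
I2 mul r1: issue@3 deps=(None,0) exec_start@3 write@4
I3 add r2: issue@4 deps=(2,1) exec_start@4 write@5
I4 add r3: issue@5 deps=(3,0) exec_start@5 write@8
I5 mul r1: issue@6 deps=(3,3) exec_start@6 write@7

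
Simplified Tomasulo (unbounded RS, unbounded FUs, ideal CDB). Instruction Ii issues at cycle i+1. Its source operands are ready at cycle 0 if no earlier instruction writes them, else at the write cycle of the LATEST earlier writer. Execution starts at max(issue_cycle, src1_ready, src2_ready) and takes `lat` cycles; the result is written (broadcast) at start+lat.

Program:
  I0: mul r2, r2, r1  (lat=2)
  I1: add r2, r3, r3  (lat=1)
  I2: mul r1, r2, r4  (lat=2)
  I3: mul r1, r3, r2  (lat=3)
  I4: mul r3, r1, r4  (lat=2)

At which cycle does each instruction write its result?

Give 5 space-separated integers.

I0 mul r2: issue@1 deps=(None,None) exec_start@1 write@3
I1 add r2: issue@2 deps=(None,None) exec_start@2 write@3
I2 mul r1: issue@3 deps=(1,None) exec_start@3 write@5
I3 mul r1: issue@4 deps=(None,1) exec_start@4 write@7
I4 mul r3: issue@5 deps=(3,None) exec_start@7 write@9

Answer: 3 3 5 7 9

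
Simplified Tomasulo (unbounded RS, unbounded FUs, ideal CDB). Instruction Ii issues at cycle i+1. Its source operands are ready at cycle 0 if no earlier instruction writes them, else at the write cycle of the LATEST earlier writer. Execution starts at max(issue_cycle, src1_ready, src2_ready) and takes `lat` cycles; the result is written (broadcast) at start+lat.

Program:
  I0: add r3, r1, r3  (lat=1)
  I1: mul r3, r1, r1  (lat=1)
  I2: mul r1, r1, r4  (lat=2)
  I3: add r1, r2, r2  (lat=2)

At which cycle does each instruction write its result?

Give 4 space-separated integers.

Answer: 2 3 5 6

Derivation:
I0 add r3: issue@1 deps=(None,None) exec_start@1 write@2
I1 mul r3: issue@2 deps=(None,None) exec_start@2 write@3
I2 mul r1: issue@3 deps=(None,None) exec_start@3 write@5
I3 add r1: issue@4 deps=(None,None) exec_start@4 write@6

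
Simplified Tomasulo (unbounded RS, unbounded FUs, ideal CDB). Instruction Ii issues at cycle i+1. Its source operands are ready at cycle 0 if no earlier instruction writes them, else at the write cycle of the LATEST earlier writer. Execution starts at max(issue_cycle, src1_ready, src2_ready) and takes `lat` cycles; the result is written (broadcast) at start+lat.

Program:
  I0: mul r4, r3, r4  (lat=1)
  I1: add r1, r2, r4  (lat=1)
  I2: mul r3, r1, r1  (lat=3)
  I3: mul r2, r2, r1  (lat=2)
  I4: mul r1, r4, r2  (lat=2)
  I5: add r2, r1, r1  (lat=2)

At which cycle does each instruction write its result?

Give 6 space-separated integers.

Answer: 2 3 6 6 8 10

Derivation:
I0 mul r4: issue@1 deps=(None,None) exec_start@1 write@2
I1 add r1: issue@2 deps=(None,0) exec_start@2 write@3
I2 mul r3: issue@3 deps=(1,1) exec_start@3 write@6
I3 mul r2: issue@4 deps=(None,1) exec_start@4 write@6
I4 mul r1: issue@5 deps=(0,3) exec_start@6 write@8
I5 add r2: issue@6 deps=(4,4) exec_start@8 write@10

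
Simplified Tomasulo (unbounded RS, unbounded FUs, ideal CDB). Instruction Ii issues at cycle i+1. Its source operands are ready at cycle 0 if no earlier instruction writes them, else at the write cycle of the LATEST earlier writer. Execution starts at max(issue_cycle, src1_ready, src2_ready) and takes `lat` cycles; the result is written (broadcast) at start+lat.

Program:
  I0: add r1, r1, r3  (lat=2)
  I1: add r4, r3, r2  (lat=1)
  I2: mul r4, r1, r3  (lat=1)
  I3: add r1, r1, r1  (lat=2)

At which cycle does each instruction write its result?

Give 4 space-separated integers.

Answer: 3 3 4 6

Derivation:
I0 add r1: issue@1 deps=(None,None) exec_start@1 write@3
I1 add r4: issue@2 deps=(None,None) exec_start@2 write@3
I2 mul r4: issue@3 deps=(0,None) exec_start@3 write@4
I3 add r1: issue@4 deps=(0,0) exec_start@4 write@6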